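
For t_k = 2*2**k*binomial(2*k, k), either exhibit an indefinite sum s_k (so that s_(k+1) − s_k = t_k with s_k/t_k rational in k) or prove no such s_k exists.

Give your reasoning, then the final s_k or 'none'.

Compute t_(k+1)/t_k: get 4*(2*k + 1)/(k + 1).
Gosper form: A/B · C(k+1)/C(k) with A=8*k + 4, B=k + 1, C=1.
Set up (8*k + 4)·f(k+1) − (k)·f(k) − (1) = 0.
d = -1 from the (1,1,0) case.
deg f ≤ -1 is impossible — no certificate.

none — t_k is not Gosper-summable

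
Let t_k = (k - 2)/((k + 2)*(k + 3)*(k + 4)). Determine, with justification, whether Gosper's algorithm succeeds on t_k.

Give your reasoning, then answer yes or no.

Yes. s_k = -k/((k + 2)*(k + 3)).

t_(k+1)/t_k = (k - 1)*(k + 2)/((k - 2)*(k + 5)).
Gosper form: A/B · C(k+1)/C(k) with A=k + 2, B=k + 5, C=k - 2.
Solve (k + 2)·f(k+1) − (k + 4)·f(k) = k - 2.
deg f ≤ 2 (via 1,1,1).
Coefficient equations give f(k) = -k.
Then R = B(k−1)f/C = -k*(k + 4)/(k - 2), so s_k = R(k)·t_k = -k/((k + 2)*(k + 3)).
Δs = (k - 2)/(k**3 + 9*k**2 + 26*k + 24), as required.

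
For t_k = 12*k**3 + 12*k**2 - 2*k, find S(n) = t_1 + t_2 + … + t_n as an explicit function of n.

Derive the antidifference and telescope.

t_(k+1)/t_k = (6*k**3 + 24*k**2 + 29*k + 11)/(k*(6*k**2 + 6*k - 1)).
Take A(k)=1, B(k)=1, C(k)=k**3 + k**2 - k/6.
Key eq: (1)·f(k+1) = (1)·f(k) + (k**3 + k**2 - k/6).
d = 4 from the (0,0,3) case.
Solving with deg f ≤ 4: f(k) = k*(k - 1)*(3*k**2 + k - 3)/12.
Certificate R = B(k−1)f/C = (k - 1)*(3*k**2 + k - 3)/(2*(6*k**2 + 6*k - 1)) gives s_k = k*(3*k**3 - 2*k**2 - 4*k + 3).
Δs = 2*k*(6*k**2 + 6*k - 1), as required.
Σ_(k=1)^n t_k = s_(n+1) − s_(1) = (n*(3*n**3 + 10*n**2 + 8*n + 1)) − (0), i.e. n*(3*n**3 + 10*n**2 + 8*n + 1).

S(n) = n*(3*n**3 + 10*n**2 + 8*n + 1)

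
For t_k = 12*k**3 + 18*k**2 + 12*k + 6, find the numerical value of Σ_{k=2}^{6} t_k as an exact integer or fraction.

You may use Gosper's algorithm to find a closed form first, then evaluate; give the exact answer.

Σ = 7170

t_(k+1)/t_k = (2*k**3 + 9*k**2 + 14*k + 8)/(2*k**3 + 3*k**2 + 2*k + 1).
So A=1 and B=1, with C=k**3 + 3*k**2/2 + k + 1/2.
Need (1)·f(k+1) − (1)·f(k) = k**3 + 3*k**2/2 + k + 1/2.
deg f ≤ 4 (via 0,0,3).
A polynomial solution: f(k) = k*(k + 1)*(k**2 - k + 1)/4.
Get s_k = R·t_k = 3*k*(k**3 + 1) with R(k) = B(k−1)f(k)/C(k) = k*(k**2 - k + 1)/(2*(2*k**2 + k + 1)).
Check: Δs_k = 12*k**3 + 18*k**2 + 12*k + 6. ✓
Evaluate s at k=7 and k=2: 7224 and 54; difference 7170.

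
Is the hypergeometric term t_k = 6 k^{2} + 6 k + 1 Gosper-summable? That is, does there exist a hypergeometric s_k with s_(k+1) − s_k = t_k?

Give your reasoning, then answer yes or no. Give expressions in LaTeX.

Yes. s_k = 2 k^{3} - k.

Compute t_(k+1)/t_k: get (6*k**2 + 18*k + 13)/(6*k**2 + 6*k + 1).
Gosper form: A/B · C(k+1)/C(k) with A=1, B=1, C=k**2 + k + 1/6.
Set up (1)·f(k+1) − (1)·f(k) − (k**2 + k + 1/6) = 0.
From deg A=0, deg B=0, deg C=2: d=3.
Solving with deg f ≤ 3: f(k) = k*(2*k**2 - 1)/6.
Get s_k = R·t_k = 2*k**3 - k with R(k) = B(k−1)f(k)/C(k) = k*(2*k**2 - 1)/(6*k**2 + 6*k + 1).
Verify: 6*k**2 + 6*k + 1 matches t_k.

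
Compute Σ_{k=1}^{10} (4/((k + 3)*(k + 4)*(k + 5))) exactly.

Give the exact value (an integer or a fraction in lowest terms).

Σ = 19/210

Compute t_(k+1)/t_k: get (k + 3)/(k + 6).
So A=k + 3 and B=k + 6, with C=1.
Set up (k + 3)·f(k+1) − (k + 5)·f(k) − (1) = 0.
From deg A=1, deg B=1, deg C=0: d=2.
A polynomial solution: f(k) = k*(k + 7)/24.
R(k) = B(k−1)·f(k)/C(k) = k*(k + 5)*(k + 7)/24; s_k = R·t_k = k*(k + 7)/(6*(k + 3)*(k + 4)).
Verify: 4/(k**3 + 12*k**2 + 47*k + 60) matches t_k.
Telescoping: Σ = s_(11) − s_(1) = 11/70 − (1/15) = 19/210.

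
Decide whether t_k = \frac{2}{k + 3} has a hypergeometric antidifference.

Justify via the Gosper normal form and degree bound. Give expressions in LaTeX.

No. Not Gosper-summable.

Ratio r(k) = (k + 3)/(k + 4).
Factor: A=k + 3; B=k + 4; C=1.
f must satisfy (k + 3)·f(k+1) − (k + 3)·f(k) = 1.
From deg A=1, deg B=1, deg C=0: d=0.
Write f(k) = c0. Then LHS − RHS = -1, requiring -1 = 0: contradictory. No certificate.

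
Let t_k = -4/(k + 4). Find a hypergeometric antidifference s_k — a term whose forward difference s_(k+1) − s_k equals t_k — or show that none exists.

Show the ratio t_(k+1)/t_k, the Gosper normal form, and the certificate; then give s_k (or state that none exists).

none — t_k is not Gosper-summable

r(k) = (k + 4)/(k + 5) after simplifying.
A = k + 4, B = k + 5, C = 1.
Set up (k + 4)·f(k+1) − (k + 4)·f(k) − (1) = 0.
d = 0 from the (1,1,0) case.
Write f(k) = c0. Then LHS − RHS = -1, requiring -1 = 0: contradictory. No certificate.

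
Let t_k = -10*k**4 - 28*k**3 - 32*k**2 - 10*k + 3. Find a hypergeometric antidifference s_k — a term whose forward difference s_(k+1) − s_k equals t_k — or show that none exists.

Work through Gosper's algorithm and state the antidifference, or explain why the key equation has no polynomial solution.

s_k = k*(-2*k**4 - 2*k**3 + 4*k + 3)

Compute t_(k+1)/t_k: get (10*k**4 + 68*k**3 + 176*k**2 + 198*k + 77)/(10*k**4 + 28*k**3 + 32*k**2 + 10*k - 3).
Normal form (A,B,C) = (1, 1, k**4 + 14*k**3/5 + 16*k**2/5 + k - 3/10).
Key eq: (1)·f(k+1) = (1)·f(k) + (k**4 + 14*k**3/5 + 16*k**2/5 + k - 3/10).
deg f ≤ 5 (via 0,0,4).
Match coefficients ⇒ f(k) = k*(2*k**4 + 2*k**3 - 4*k - 3)/10.
Then R = B(k−1)f/C = k*(2*k**4 + 2*k**3 - 4*k - 3)/(10*k**4 + 28*k**3 + 32*k**2 + 10*k - 3), so s_k = R(k)·t_k = k*(-2*k**4 - 2*k**3 + 4*k + 3).
Verify: -10*k**4 - 28*k**3 - 32*k**2 - 10*k + 3 matches t_k.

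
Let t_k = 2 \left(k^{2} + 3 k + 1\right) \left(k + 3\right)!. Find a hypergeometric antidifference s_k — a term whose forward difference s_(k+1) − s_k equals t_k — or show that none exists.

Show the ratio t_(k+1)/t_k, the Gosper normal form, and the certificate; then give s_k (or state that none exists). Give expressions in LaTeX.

s_k = 2 \left(k - 1\right) \left(k + 3\right)!

r(k) = (k + 4)*(3*k + (k + 1)**2 + 4)/(k**2 + 3*k + 1) after simplifying.
Normal form (A,B,C) = (k + 4, 1, k**2 + 3*k + 1).
f must satisfy (k + 4)·f(k+1) − (1)·f(k) = k**2 + 3*k + 1.
Degrees (1,0,2) ⇒ d ≤ 1.
Solve for f: f(k) = k - 1 (degree 1 ≤ 1).
Get s_k = R·t_k = 2*(k - 1)*factorial(k + 3) with R(k) = B(k−1)f(k)/C(k) = (k - 1)/(k**2 + 3*k + 1).
Δs = 2*(k**2 + 3*k + 1)*factorial(k + 3), as required.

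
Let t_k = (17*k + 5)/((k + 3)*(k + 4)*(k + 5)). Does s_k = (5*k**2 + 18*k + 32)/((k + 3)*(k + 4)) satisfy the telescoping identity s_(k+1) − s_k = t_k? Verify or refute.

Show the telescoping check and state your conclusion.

valid; difference matches t_k

s_(k+1) = (18*k + 5*(k + 1)**2 + 50)/((k + 4)*(k + 5))
s_(k+1) − s_k = (17*k + 5)/(k**3 + 12*k**2 + 47*k + 60)
(s_(k+1) − s_k) − t_k = 0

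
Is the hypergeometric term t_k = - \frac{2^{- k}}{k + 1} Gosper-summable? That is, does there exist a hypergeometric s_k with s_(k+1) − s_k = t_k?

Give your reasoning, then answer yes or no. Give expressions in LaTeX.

Step 1: r(k) = (k + 1)/(2*(k + 2)).
So A=k/2 + 1/2 and B=k + 2, with C=1.
Solve (k/2 + 1/2)·f(k+1) − (k + 1)·f(k) = 1.
From deg A=1, deg B=1, deg C=0: d=-1.
deg f ≤ -1 is impossible — no certificate.

No. Not Gosper-summable.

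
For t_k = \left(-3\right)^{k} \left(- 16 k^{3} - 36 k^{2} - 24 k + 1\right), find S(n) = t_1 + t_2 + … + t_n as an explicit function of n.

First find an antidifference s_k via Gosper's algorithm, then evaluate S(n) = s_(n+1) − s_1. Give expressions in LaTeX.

S(n) = 3 \left(-3\right)^{n} n \left(- 4 n^{2} - 12 n - 9\right)

Step 1: r(k) = 3*(-16*k**3 - 84*k**2 - 144*k - 75)/(16*k**3 + 36*k**2 + 24*k - 1).
So A=-3 and B=1, with C=k**3 + 9*k**2/4 + 3*k/2 - 1/16.
Set up (-3)·f(k+1) − (1)·f(k) − (k**3 + 9*k**2/4 + 3*k/2 - 1/16) = 0.
From deg A=0, deg B=0, deg C=3: d=3.
Solving with deg f ≤ 3: f(k) = -(k - 1)*(2*k + 1)**2/16.
Then R = B(k−1)f/C = -(k - 1)*(2*k + 1)**2/(16*k**3 + 36*k**2 + 24*k - 1), so s_k = R(k)·t_k = (-3)**k*(4*k**3 - 3*k - 1).
Verify: (-3)**k*(-16*k**3 - 36*k**2 - 24*k + 1) matches t_k.
s_(n+1) = 3*(-3)**n*n*(-4*n**2 - 12*n - 9) and s_(1) = 0, so S(n) = 3*(-3)**n*n*(-4*n**2 - 12*n - 9).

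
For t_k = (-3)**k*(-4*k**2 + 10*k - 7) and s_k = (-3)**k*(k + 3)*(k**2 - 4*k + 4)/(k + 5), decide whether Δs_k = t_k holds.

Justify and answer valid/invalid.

Invalid: residual (-3)**k*(8*k**3 + 22*k**2 - 94*k + 78)/(k**2 + 11*k + 30) ≠ 0.

s_(k+1) = 3*(-3)**k*(k + 4)*(4*k - (k + 1)**2)/(k + 6)
s_(k+1) − s_k = (-3)**k*(-4*k**4 - 26*k**3 + 5*k**2 + 129*k - 132)/(k**2 + 11*k + 30)
(s_(k+1) − s_k) − t_k = (-3)**k*(8*k**3 + 22*k**2 - 94*k + 78)/(k**2 + 11*k + 30)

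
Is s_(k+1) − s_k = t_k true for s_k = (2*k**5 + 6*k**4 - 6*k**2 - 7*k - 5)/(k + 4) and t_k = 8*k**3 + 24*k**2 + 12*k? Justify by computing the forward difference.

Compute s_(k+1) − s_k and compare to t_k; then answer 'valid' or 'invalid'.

s_(k+1) = (-7*k + 2*(k + 1)**5 + 6*(k + 1)**4 - 6*(k + 1)**2 - 12)/(k + 5)
s_(k+1) − s_k = (8*k**5 + 78*k**4 + 232*k**3 + 252*k**2 + 90*k - 15)/(k**2 + 9*k + 20)
(s_(k+1) − s_k) − t_k = 3*(-6*k**4 - 52*k**3 - 112*k**2 - 50*k - 5)/(k**2 + 9*k + 20)

Invalid: residual 3*(-6*k**4 - 52*k**3 - 112*k**2 - 50*k - 5)/(k**2 + 9*k + 20) ≠ 0.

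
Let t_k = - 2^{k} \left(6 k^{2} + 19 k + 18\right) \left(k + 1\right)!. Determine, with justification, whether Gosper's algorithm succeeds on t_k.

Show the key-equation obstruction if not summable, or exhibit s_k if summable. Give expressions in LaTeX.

Ratio r(k) = 2*(6*k**3 + 43*k**2 + 105*k + 86)/(6*k**2 + 19*k + 18).
Factor: A=2*k + 4; B=1; C=k**2 + 19*k/6 + 3.
Solve (2*k + 4)·f(k+1) − (1)·f(k) = k**2 + 19*k/6 + 3.
deg f ≤ 1 (via 1,0,2).
Solving with deg f ≤ 1: f(k) = (3*k + 2)/6.
Certificate R = B(k−1)f/C = (3*k + 2)/(6*k**2 + 19*k + 18) gives s_k = -2**k*(3*k + 2)*factorial(k + 1).
s_(k+1) − s_k = -2**k*(6*k**2 + 19*k + 18)*factorial(k + 1) = t_k.

Yes. s_k = - 2^{k} \left(3 k + 2\right) \left(k + 1\right)!.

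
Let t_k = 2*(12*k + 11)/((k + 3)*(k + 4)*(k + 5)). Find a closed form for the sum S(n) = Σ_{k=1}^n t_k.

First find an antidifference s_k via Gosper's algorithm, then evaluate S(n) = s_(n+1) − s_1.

Step 1: r(k) = (k + 3)*(12*k + 23)/((k + 6)*(12*k + 11)).
Factor: A=k + 3; B=k + 6; C=k + 11/12.
Need (k + 3)·f(k+1) − (k + 5)·f(k) = k + 11/12.
deg f ≤ 2 (via 1,1,1).
Solving with deg f ≤ 2: f(k) = k*(47*k + 41)/288.
Certificate R = B(k−1)f/C = k*(k + 5)*(47*k + 41)/(24*(12*k + 11)) gives s_k = k*(47*k + 41)/(12*(k + 3)*(k + 4)).
Verify: 2*(12*k + 11)/(k**3 + 12*k**2 + 47*k + 60) matches t_k.
Telescope: S(n) = s_(n+1) − s_(1) = (47*n**2 + 135*n + 88)/(12*(n**2 + 9*n + 20)) − (11/30) = n*(71*n + 159)/(20*(n**2 + 9*n + 20)).

S(n) = n*(71*n + 159)/(20*(n**2 + 9*n + 20))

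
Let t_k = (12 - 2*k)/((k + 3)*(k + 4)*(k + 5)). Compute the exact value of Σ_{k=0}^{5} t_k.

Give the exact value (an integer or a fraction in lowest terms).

Σ = 7/20

t_(k+1)/t_k = (k - 5)*(k + 3)/((k - 6)*(k + 6)).
Take A(k)=k + 3, B(k)=k + 6, C(k)=k - 6.
f must satisfy (k + 3)·f(k+1) − (k + 5)·f(k) = k - 6.
From deg A=1, deg B=1, deg C=1: d=2.
Coefficient equations give f(k) = -k*(k + 15)/8.
Certificate R = B(k−1)f/C = -k*(k + 5)*(k + 15)/(8*(k - 6)) gives s_k = k*(k + 15)/(4*(k + 3)*(k + 4)).
Verify: 2*(6 - k)/(k**3 + 12*k**2 + 47*k + 60) matches t_k.
Σ_(k=0)^(5) t_k = s_(6) − s_(0) = 7/20 − (0) = 7/20.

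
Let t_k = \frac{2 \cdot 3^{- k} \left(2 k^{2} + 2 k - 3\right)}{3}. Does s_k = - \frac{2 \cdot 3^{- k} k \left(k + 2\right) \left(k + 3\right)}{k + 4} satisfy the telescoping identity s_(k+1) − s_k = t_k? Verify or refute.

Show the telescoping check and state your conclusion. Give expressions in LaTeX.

s_(k+1) = -2*(k + 1)*(k + 3)*(k + 4)/(3*3**k*(k + 5))
s_(k+1) − s_k = 4*3**(-k - 1)*(k**4 + 9*k**3 + 21*k**2 + k - 24)/(k**2 + 9*k + 20)
(s_(k+1) − s_k) − t_k = 2*(-2*k**3 - 13*k**2 - 11*k + 12)/(3*3**k*(k**2 + 9*k + 20))

Invalid: residual \frac{2 \cdot 3^{- k} \left(- 2 k^{3} - 13 k^{2} - 11 k + 12\right)}{3 \left(k^{2} + 9 k + 20\right)} ≠ 0.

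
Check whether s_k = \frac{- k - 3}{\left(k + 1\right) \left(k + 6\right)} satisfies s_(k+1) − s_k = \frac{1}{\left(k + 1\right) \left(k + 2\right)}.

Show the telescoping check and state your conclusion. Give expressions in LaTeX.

Invalid: residual \frac{6 \left(- k - 4\right)}{k^{4} + 16 k^{3} + 83 k^{2} + 152 k + 84} ≠ 0.

s_(k+1) = (-k - 4)/((k + 2)*(k + 7))
s_(k+1) − s_k = (k**2 + 7*k + 18)/(k**4 + 16*k**3 + 83*k**2 + 152*k + 84)
(s_(k+1) − s_k) − t_k = 6*(-k - 4)/(k**4 + 16*k**3 + 83*k**2 + 152*k + 84)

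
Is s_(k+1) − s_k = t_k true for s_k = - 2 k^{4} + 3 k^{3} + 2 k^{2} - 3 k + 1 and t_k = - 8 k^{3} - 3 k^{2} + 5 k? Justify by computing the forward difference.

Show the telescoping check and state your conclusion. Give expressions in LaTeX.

s_(k+1) = -2*k**4 - 5*k**3 - k**2 + 2*k + 1
s_(k+1) − s_k = k*(-8*k**2 - 3*k + 5)
(s_(k+1) − s_k) − t_k = 0

Valid — Δs_k = t_k.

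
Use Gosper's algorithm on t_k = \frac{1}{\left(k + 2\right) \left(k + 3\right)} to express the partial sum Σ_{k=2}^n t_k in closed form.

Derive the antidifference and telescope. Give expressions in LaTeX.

S(n) = \frac{n - 1}{4 \left(n + 3\right)}

The ratio is (k + 2)/(k + 4).
Normal form (A,B,C) = (k + 2, k + 4, 1).
Set up (k + 2)·f(k+1) − (k + 3)·f(k) − (1) = 0.
deg f ≤ 1 (via 1,1,0).
Coefficient equations give f(k) = k/2.
R(k) = B(k−1)·f(k)/C(k) = k*(k + 3)/2; s_k = R·t_k = k/(2*(k + 2)).
s_(k+1) − s_k = 1/(k**2 + 5*k + 6) = t_k.
s_(n+1) = (n + 1)/(2*(n + 3)) and s_(2) = 1/4, so S(n) = (n - 1)/(4*(n + 3)).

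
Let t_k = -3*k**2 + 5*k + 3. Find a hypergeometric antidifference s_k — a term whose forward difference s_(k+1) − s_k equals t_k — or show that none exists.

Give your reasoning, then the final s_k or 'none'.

t_(k+1)/t_k = (3*k**2 + k - 5)/(3*k**2 - 5*k - 3).
Gosper form: A/B · C(k+1)/C(k) with A=1, B=1, C=k**2 - 5*k/3 - 1.
Key eq: (1)·f(k+1) = (1)·f(k) + (k**2 - 5*k/3 - 1).
Bound: deg f ≤ 3.
Solve for f: f(k) = k**2*(k - 4)/3 (degree 3 ≤ 3).
R(k) = B(k−1)·f(k)/C(k) = k**2*(k - 4)/(3*k**2 - 5*k - 3); s_k = R·t_k = k**2*(4 - k).
Δs = -3*k**2 + 5*k + 3, as required.

s_k = k**2*(4 - k)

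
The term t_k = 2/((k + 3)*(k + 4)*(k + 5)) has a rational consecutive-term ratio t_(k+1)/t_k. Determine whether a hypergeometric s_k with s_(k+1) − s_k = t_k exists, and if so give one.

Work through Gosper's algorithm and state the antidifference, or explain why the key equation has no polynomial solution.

r(k) = (k + 3)/(k + 6) after simplifying.
Factor: A=k + 3; B=k + 6; C=1.
Key eq: (k + 3)·f(k+1) = (k + 5)·f(k) + (1).
Bound: deg f ≤ 2.
Coefficient equations give f(k) = k*(k + 7)/24.
Certificate R = B(k−1)f/C = k*(k + 5)*(k + 7)/24 gives s_k = k*(k + 7)/(12*(k + 3)*(k + 4)).
s_(k+1) − s_k = 2/(k**3 + 12*k**2 + 47*k + 60) = t_k.

s_k = k*(k + 7)/(12*(k + 3)*(k + 4))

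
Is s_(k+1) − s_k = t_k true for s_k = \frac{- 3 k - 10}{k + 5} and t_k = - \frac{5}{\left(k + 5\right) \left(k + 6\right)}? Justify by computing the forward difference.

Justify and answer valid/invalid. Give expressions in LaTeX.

Valid: the claim telescopes to t_k.

s_(k+1) = (-3*k - 13)/(k + 6)
s_(k+1) − s_k = -5/(k**2 + 11*k + 30)
(s_(k+1) − s_k) − t_k = 0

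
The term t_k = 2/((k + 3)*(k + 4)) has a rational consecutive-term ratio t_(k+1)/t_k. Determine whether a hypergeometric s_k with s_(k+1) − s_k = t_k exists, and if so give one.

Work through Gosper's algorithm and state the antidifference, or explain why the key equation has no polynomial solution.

s_k = 2*k/(3*(k + 3))

The ratio is (k + 3)/(k + 5).
Normal form (A,B,C) = (k + 3, k + 5, 1).
Solve (k + 3)·f(k+1) − (k + 4)·f(k) = 1.
deg f ≤ 1 (via 1,1,0).
A polynomial solution: f(k) = k/3.
So s_k = (B(k−1)f/C)·t_k = (k*(k + 4)/3)·t_k = 2*k/(3*(k + 3)).
Verify: 2/(k**2 + 7*k + 12) matches t_k.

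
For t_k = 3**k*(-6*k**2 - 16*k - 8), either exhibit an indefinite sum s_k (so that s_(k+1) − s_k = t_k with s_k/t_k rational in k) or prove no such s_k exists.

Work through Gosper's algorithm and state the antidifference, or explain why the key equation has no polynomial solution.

The ratio is 3*(3*k**2 + 14*k + 15)/(3*k**2 + 8*k + 4).
So A=3 and B=1, with C=k**2 + 8*k/3 + 4/3.
Key eq: (3)·f(k+1) = (1)·f(k) + (k**2 + 8*k/3 + 4/3).
Degrees (0,0,2) ⇒ d ≤ 2.
Match coefficients ⇒ f(k) = (3*k**2 - k + 1)/6.
R(k) = B(k−1)·f(k)/C(k) = (3*k**2 - k + 1)/(2*(k + 2)*(3*k + 2)); s_k = R·t_k = 3**k*(-3*k**2 + k - 1).
Verify: 3**k*(-6*k**2 - 16*k - 8) matches t_k.

s_k = 3**k*(-3*k**2 + k - 1)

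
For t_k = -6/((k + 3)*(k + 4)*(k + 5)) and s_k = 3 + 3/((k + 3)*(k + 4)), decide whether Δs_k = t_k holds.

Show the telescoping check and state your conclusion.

s_(k+1) = 3 + 3/((k + 4)*(k + 5))
s_(k+1) − s_k = -6/(k**3 + 12*k**2 + 47*k + 60)
(s_(k+1) − s_k) − t_k = 0

valid (s_(k+1) − s_k reduces to t_k)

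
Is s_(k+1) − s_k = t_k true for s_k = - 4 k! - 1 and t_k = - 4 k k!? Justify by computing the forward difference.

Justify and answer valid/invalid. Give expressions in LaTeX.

valid; difference matches t_k

s_(k+1) = -4*k*factorial(k) - 4*factorial(k) - 1
s_(k+1) − s_k = -4*k*factorial(k)
(s_(k+1) − s_k) − t_k = 0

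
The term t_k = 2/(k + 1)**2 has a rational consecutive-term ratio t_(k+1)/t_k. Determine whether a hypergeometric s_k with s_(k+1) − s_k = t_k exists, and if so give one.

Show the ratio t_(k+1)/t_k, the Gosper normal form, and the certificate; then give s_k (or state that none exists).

none — t_k is not Gosper-summable

r(k) = (k + 1)**2/(k + 2)**2 after simplifying.
Take A(k)=k**2 + 2*k + 1, B(k)=k**2 + 4*k + 4, C(k)=1.
f must satisfy (k**2 + 2*k + 1)·f(k+1) − (k**2 + 2*k + 1)·f(k) = 1.
d = 0 from the (2,2,0) case.
Generic f = c0 gives residual -1; -1 = 0 cannot hold, so t_k is not Gosper-summable.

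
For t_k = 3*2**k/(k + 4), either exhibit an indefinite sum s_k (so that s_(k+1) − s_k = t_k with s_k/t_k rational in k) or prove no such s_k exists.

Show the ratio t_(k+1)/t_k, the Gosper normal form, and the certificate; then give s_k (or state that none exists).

none (Gosper's algorithm certifies no s_k)

The ratio is 2*(k + 4)/(k + 5).
So A=2*k + 8 and B=k + 5, with C=1.
Key eq: (2*k + 8)·f(k+1) = (k + 4)·f(k) + (1).
From deg A=1, deg B=1, deg C=0: d=-1.
d = -1 < 0 ⇒ no nonzero polynomial f; not summable.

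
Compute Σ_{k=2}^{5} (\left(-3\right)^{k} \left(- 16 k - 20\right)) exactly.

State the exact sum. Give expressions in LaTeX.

r(k) = 3*(-4*k - 9)/(4*k + 5) after simplifying.
Gosper form: A/B · C(k+1)/C(k) with A=-3, B=1, C=k + 5/4.
Set up (-3)·f(k+1) − (1)·f(k) − (k + 5/4) = 0.
From deg A=0, deg B=0, deg C=1: d=1.
Match coefficients ⇒ f(k) = -(2*k + 1)/8.
Certificate R = B(k−1)f/C = -(2*k + 1)/(2*(4*k + 5)) gives s_k = (-3)**k*(4*k + 2).
Verify: (-3)**k*(-16*k - 20) matches t_k.
Evaluate s at k=6 and k=2: 18954 and 90; difference 18864.

Σ = 18864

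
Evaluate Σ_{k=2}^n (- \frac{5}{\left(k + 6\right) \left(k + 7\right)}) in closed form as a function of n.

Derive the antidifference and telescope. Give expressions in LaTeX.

S(n) = \frac{5 \left(1 - n\right)}{8 \left(n + 7\right)}

Step 1: r(k) = (k + 6)/(k + 8).
Factor: A=k + 6; B=k + 8; C=1.
f must satisfy (k + 6)·f(k+1) − (k + 7)·f(k) = 1.
deg f ≤ 1 (via 1,1,0).
Solving with deg f ≤ 1: f(k) = k/6.
Certificate R = B(k−1)f/C = k*(k + 7)/6 gives s_k = -5*k/(6*k + 36).
Check: Δs_k = -5/(k**2 + 13*k + 42). ✓
Evaluate: s_(n+1) = 5*(-n - 1)/(6*(n + 7)); subtract s_(2) = -5/24 ⇒ S(n) = 5*(1 - n)/(8*(n + 7)).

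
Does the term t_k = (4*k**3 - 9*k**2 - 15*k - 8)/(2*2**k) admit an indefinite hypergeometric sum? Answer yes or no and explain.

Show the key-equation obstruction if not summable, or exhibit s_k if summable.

The ratio is (4*k**3 + 3*k**2 - 21*k - 28)/(2*(4*k**3 - 9*k**2 - 15*k - 8)).
Gosper form: A/B · C(k+1)/C(k) with A=1/2, B=1, C=k**3 - 9*k**2/4 - 15*k/4 - 2.
Key eq: (1/2)·f(k+1) = (1)·f(k) + (k**3 - 9*k**2/4 - 15*k/4 - 2).
d = 3 from the (0,0,3) case.
Coefficient equations give f(k) = -(4*k**3 + 3*k**2 + 3*k + 2)/2.
R(k) = B(k−1)·f(k)/C(k) = -2*(4*k**3 + 3*k**2 + 3*k + 2)/(4*k**3 - 9*k**2 - 15*k - 8); s_k = R·t_k = (-4*k**3 - 3*k**2 - 3*k - 2)/2**k.
Δs = (4*k**3 - 9*k**2 - 15*k - 8)/(2*2**k), as required.

Yes. s_k = (-4*k**3 - 3*k**2 - 3*k - 2)/2**k.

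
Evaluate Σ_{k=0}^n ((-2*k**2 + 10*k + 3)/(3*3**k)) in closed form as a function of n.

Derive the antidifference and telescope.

Ratio r(k) = (2*k**2 - 6*k - 11)/(3*(2*k**2 - 10*k - 3)).
So A=1/3 and B=1, with C=k**2 - 5*k - 3/2.
Set up (1/3)·f(k+1) − (1)·f(k) − (k**2 - 5*k - 3/2) = 0.
Bound: deg f ≤ 2.
Solve for f: f(k) = -3*(k**2 - 4*k - 3)/2 (degree 2 ≤ 2).
Get s_k = R·t_k = (k**2 - 4*k - 3)/3**k with R(k) = B(k−1)f(k)/C(k) = -3*(k**2 - 4*k - 3)/(2*k**2 - 10*k - 3).
Check: Δs_k = (-2*k**2 + 10*k + 3)/(3*3**k). ✓
Telescope: S(n) = s_(n+1) − s_(0) = 3**(-n - 1)*(n**2 - 2*n - 6) − (-3) = 3**(-n - 1)*(3**(n + 2) + n**2 - 2*n - 6).

S(n) = 3**(-n - 1)*(3**(n + 2) + n**2 - 2*n - 6)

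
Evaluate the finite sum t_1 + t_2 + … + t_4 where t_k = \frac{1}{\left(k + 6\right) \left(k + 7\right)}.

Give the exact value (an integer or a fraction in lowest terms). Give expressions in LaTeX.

Σ = 4/77

t_(k+1)/t_k = (k + 6)/(k + 8).
Normal form (A,B,C) = (k + 6, k + 8, 1).
f must satisfy (k + 6)·f(k+1) − (k + 7)·f(k) = 1.
deg f ≤ 1 (via 1,1,0).
Match coefficients ⇒ f(k) = k/6.
Certificate R = B(k−1)f/C = k*(k + 7)/6 gives s_k = k/(6*(k + 6)).
Verify: 1/(k**2 + 13*k + 42) matches t_k.
Telescoping: Σ = s_(5) − s_(1) = 5/66 − (1/42) = 4/77.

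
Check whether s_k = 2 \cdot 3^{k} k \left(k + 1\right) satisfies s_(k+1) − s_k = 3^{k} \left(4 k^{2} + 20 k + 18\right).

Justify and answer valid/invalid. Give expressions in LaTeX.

s_(k+1) = 6*3**k*(k + 1)*(k + 2)
s_(k+1) − s_k = 4*3**k*(k + 1)*(k + 3)
(s_(k+1) − s_k) − t_k = 3**k*(-4*k - 6)

Invalid: residual 3^{k} \left(- 4 k - 6\right) ≠ 0.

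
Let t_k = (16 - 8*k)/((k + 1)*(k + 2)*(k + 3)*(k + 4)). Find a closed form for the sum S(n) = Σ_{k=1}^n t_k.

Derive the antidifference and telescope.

S(n) = 4*n/(n**3 + 9*n**2 + 26*n + 24)

Compute t_(k+1)/t_k: get (k - 1)*(k + 1)/((k - 2)*(k + 5)).
A = k + 1, B = k + 5, C = k - 2.
Need (k + 1)·f(k+1) − (k + 4)·f(k) = k - 2.
d = 3 from the (1,1,1) case.
Match coefficients ⇒ f(k) = -k*(k**2 + 6*k + 17)/12.
Get s_k = R·t_k = 2*k*(k**2 + 6*k + 17)/(3*(k + 1)*(k + 2)*(k + 3)) with R(k) = B(k−1)f(k)/C(k) = -k*(k + 4)*(k**2 + 6*k + 17)/(12*(k - 2)).
Check: Δs_k = 8*(2 - k)/(k**4 + 10*k**3 + 35*k**2 + 50*k + 24). ✓
Evaluate: s_(n+1) = 2*(n**3 + 9*n**2 + 32*n + 24)/(3*(n**3 + 9*n**2 + 26*n + 24)); subtract s_(1) = 2/3 ⇒ S(n) = 4*n/(n**3 + 9*n**2 + 26*n + 24).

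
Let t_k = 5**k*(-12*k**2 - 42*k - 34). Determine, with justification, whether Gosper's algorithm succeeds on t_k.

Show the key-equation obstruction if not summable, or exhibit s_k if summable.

t_(k+1)/t_k = 5*(6*k**2 + 33*k + 44)/(6*k**2 + 21*k + 17).
A = 5, B = 1, C = k**2 + 7*k/2 + 17/6.
Key eq: (5)·f(k+1) = (1)·f(k) + (k**2 + 7*k/2 + 17/6).
d = 2 from the (0,0,2) case.
A polynomial solution: f(k) = (3*k**2 + 3*k + 1)/12.
Get s_k = R·t_k = 5**k*(-3*k**2 - 3*k - 1) with R(k) = B(k−1)f(k)/C(k) = (3*k**2 + 3*k + 1)/(2*(6*k**2 + 21*k + 17)).
s_(k+1) − s_k = 5**k*(-12*k**2 - 42*k - 34) = t_k.

Yes. s_k = 5**k*(-3*k**2 - 3*k - 1).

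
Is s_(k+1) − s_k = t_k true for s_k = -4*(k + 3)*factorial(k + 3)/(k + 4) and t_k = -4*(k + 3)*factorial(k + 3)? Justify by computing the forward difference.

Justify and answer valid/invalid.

s_(k+1) = -4*(k + 4)*factorial(k + 4)/(k + 5)
s_(k+1) − s_k = -4*(k**3 + 11*k**2 + 40*k + 49)*factorial(k + 3)/((k + 4)*(k + 5))
(s_(k+1) − s_k) − t_k = 4*(k**2 + 7*k + 11)*factorial(k + 3)/((k + 4)*(k + 5))

Invalid: residual 4*(k**2 + 7*k + 11)*factorial(k + 3)/((k + 4)*(k + 5)) ≠ 0.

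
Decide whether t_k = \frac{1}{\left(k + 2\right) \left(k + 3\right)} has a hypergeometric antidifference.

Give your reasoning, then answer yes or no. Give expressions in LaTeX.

Yes. s_k = \frac{k}{2 \left(k + 2\right)}.

Step 1: r(k) = (k + 2)/(k + 4).
A = k + 2, B = k + 4, C = 1.
Need (k + 2)·f(k+1) − (k + 3)·f(k) = 1.
d = 1 from the (1,1,0) case.
A polynomial solution: f(k) = k/2.
So s_k = (B(k−1)f/C)·t_k = (k*(k + 3)/2)·t_k = k/(2*(k + 2)).
Δs = 1/(k**2 + 5*k + 6), as required.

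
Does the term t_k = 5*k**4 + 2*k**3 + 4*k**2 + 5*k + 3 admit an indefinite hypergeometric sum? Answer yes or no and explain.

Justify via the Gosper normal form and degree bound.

Yes. s_k = k*(k**4 - 2*k**3 + 2*k**2 + k + 1).

Compute t_(k+1)/t_k: get (5*k**4 + 22*k**3 + 40*k**2 + 39*k + 19)/(5*k**4 + 2*k**3 + 4*k**2 + 5*k + 3).
Gosper form: A/B · C(k+1)/C(k) with A=1, B=1, C=k**4 + 2*k**3/5 + 4*k**2/5 + k + 3/5.
Solve (1)·f(k+1) − (1)·f(k) = k**4 + 2*k**3/5 + 4*k**2/5 + k + 3/5.
deg f ≤ 5 (via 0,0,4).
Match coefficients ⇒ f(k) = k*(k**4 - 2*k**3 + 2*k**2 + k + 1)/5.
R(k) = B(k−1)·f(k)/C(k) = k*(k**4 - 2*k**3 + 2*k**2 + k + 1)/(5*k**4 + 2*k**3 + 4*k**2 + 5*k + 3); s_k = R·t_k = k*(k**4 - 2*k**3 + 2*k**2 + k + 1).
Δs = 5*k**4 + 2*k**3 + 4*k**2 + 5*k + 3, as required.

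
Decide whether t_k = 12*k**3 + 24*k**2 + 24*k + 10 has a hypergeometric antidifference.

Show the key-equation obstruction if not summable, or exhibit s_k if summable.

Ratio r(k) = (6*k**3 + 30*k**2 + 54*k + 35)/(6*k**3 + 12*k**2 + 12*k + 5).
So A=1 and B=1, with C=k**3 + 2*k**2 + 2*k + 5/6.
Need (1)·f(k+1) − (1)·f(k) = k**3 + 2*k**2 + 2*k + 5/6.
From deg A=0, deg B=0, deg C=3: d=4.
A polynomial solution: f(k) = k*(3*k + 2)*(k**2 + 1)/12.
So s_k = (B(k−1)f/C)·t_k = (k*(3*k + 2)*(k**2 + 1)/(2*(6*k**3 + 12*k**2 + 12*k + 5)))·t_k = k*(3*k**3 + 2*k**2 + 3*k + 2).
s_(k+1) − s_k = 12*k**3 + 24*k**2 + 24*k + 10 = t_k.

Yes. s_k = k*(3*k**3 + 2*k**2 + 3*k + 2).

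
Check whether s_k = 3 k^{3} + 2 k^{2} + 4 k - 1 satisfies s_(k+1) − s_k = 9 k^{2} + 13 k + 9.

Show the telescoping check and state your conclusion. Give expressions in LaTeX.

s_(k+1) = 3*k**3 + 11*k**2 + 17*k + 8
s_(k+1) − s_k = 9*k**2 + 13*k + 9
(s_(k+1) − s_k) − t_k = 0

valid (s_(k+1) − s_k reduces to t_k)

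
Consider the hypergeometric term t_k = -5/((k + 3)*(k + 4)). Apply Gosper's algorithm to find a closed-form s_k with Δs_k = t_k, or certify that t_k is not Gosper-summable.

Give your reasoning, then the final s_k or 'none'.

s_k = -5*k/(3*k + 9)

Step 1: r(k) = (k + 3)/(k + 5).
Gosper form: A/B · C(k+1)/C(k) with A=k + 3, B=k + 5, C=1.
Need (k + 3)·f(k+1) − (k + 4)·f(k) = 1.
From deg A=1, deg B=1, deg C=0: d=1.
Match coefficients ⇒ f(k) = k/3.
Certificate R = B(k−1)f/C = k*(k + 4)/3 gives s_k = -5*k/(3*k + 9).
Verify: -5/(k**2 + 7*k + 12) matches t_k.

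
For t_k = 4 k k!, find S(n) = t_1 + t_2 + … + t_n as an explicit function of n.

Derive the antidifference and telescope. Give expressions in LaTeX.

S(n) = 4 \left(n + 1\right)! - 4

Compute t_(k+1)/t_k: get (k + 1)**2/k.
Normal form (A,B,C) = (k + 1, 1, k).
Set up (k + 1)·f(k+1) − (1)·f(k) − (k) = 0.
From deg A=1, deg B=0, deg C=1: d=0.
A polynomial solution: f(k) = 1.
Then R = B(k−1)f/C = 1/k, so s_k = R(k)·t_k = 4*factorial(k).
Check: Δs_k = 4*k*factorial(k). ✓
s_(n+1) = 4*factorial(n + 1) and s_(1) = 4, so S(n) = 4*factorial(n + 1) - 4.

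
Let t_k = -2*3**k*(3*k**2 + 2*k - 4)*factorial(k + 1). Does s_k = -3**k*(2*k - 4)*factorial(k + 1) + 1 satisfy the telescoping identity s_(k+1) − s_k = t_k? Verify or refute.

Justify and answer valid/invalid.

s_(k+1) = -3**(k + 1)*(2*k - 2)*factorial(k + 2) + 1
s_(k+1) − s_k = -2*3**k*(3*k**2 + 2*k - 4)*factorial(k + 1)
(s_(k+1) − s_k) − t_k = 0

Valid: the claim telescopes to t_k.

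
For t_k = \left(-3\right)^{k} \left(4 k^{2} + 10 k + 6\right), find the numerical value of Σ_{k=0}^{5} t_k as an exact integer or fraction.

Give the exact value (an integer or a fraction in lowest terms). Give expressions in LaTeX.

t_(k+1)/t_k = 3*(-2*k**2 - 9*k - 10)/(2*k**2 + 5*k + 3).
Normal form (A,B,C) = (-3, 1, k**2 + 5*k/2 + 3/2).
Solve (-3)·f(k+1) − (1)·f(k) = k**2 + 5*k/2 + 3/2.
Degrees (0,0,2) ⇒ d ≤ 2.
Match coefficients ⇒ f(k) = -k*(k + 1)/4.
Certificate R = B(k−1)f/C = -k/(2*(2*k + 3)) gives s_k = (-3)**k*k*(-k - 1).
Verify: 2*(-3)**k*(k + 1)*(2*k + 3) matches t_k.
Telescoping: Σ = s_(6) − s_(0) = -30618 − (0) = -30618.

Σ = -30618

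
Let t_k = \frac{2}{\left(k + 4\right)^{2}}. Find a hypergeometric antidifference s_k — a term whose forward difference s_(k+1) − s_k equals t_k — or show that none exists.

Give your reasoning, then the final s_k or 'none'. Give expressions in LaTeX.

not Gosper-summable; s_k does not exist

t_(k+1)/t_k = (k + 4)**2/(k + 5)**2.
So A=k**2 + 8*k + 16 and B=k**2 + 10*k + 25, with C=1.
Solve (k**2 + 8*k + 16)·f(k+1) − (k**2 + 8*k + 16)·f(k) = 1.
From deg A=2, deg B=2, deg C=0: d=0.
Generic f = c0 gives residual -1; -1 = 0 cannot hold, so t_k is not Gosper-summable.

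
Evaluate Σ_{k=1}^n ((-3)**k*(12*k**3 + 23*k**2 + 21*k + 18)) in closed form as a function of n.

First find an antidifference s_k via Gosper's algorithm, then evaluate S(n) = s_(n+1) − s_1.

The ratio is 3*(-12*k**3 - 59*k**2 - 103*k - 74)/(12*k**3 + 23*k**2 + 21*k + 18).
Gosper form: A/B · C(k+1)/C(k) with A=-3, B=1, C=k**3 + 23*k**2/12 + 7*k/4 + 3/2.
Set up (-3)·f(k+1) − (1)·f(k) − (k**3 + 23*k**2/12 + 7*k/4 + 3/2) = 0.
deg f ≤ 3 (via 0,0,3).
Match coefficients ⇒ f(k) = -(3*k**3 - k**2 + 3)/12.
Get s_k = R·t_k = (-3)**k*(-3*k**3 + k**2 - 3) with R(k) = B(k−1)f(k)/C(k) = -(3*k**3 - k**2 + 3)/(12*k**3 + 23*k**2 + 21*k + 18).
Verify: (-3)**k*(12*k**3 + 23*k**2 + 21*k + 18) matches t_k.
Telescope: S(n) = s_(n+1) − s_(1) = 3*(-3)**n*(3*n**3 + 8*n**2 + 7*n + 5) − (15) = 9*(-3)**n*n**3 + 24*(-3)**n*n**2 + 21*(-3)**n*n + 15*(-3)**n - 15.

S(n) = 9*(-3)**n*n**3 + 24*(-3)**n*n**2 + 21*(-3)**n*n + 15*(-3)**n - 15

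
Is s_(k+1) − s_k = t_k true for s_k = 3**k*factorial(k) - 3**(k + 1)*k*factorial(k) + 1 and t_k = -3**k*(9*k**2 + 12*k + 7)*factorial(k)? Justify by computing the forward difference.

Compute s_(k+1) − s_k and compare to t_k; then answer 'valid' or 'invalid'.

valid; difference matches t_k

s_(k+1) = -9*3**k*k**2*factorial(k) - 15*3**k*k*factorial(k) - 6*3**k*factorial(k) + 1
s_(k+1) − s_k = -3**k*(9*k**2 + 12*k + 7)*factorial(k)
(s_(k+1) − s_k) − t_k = 0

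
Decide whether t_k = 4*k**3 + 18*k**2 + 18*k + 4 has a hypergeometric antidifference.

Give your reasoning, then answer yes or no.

The ratio is (2*k**3 + 15*k**2 + 33*k + 22)/(2*k**3 + 9*k**2 + 9*k + 2).
So A=1 and B=1, with C=k**3 + 9*k**2/2 + 9*k/2 + 1.
Solve (1)·f(k+1) − (1)·f(k) = k**3 + 9*k**2/2 + 9*k/2 + 1.
Degrees (0,0,3) ⇒ d ≤ 4.
Solving with deg f ≤ 4: f(k) = k*(k + 1)*(k**2 + 3*k - 2)/4.
So s_k = (B(k−1)f/C)·t_k = (k*(k**2 + 3*k - 2)/(2*(2*k**2 + 7*k + 2)))·t_k = k*(k**3 + 4*k**2 + k - 2).
Verify: 4*k**3 + 18*k**2 + 18*k + 4 matches t_k.

Yes. s_k = k*(k**3 + 4*k**2 + k - 2).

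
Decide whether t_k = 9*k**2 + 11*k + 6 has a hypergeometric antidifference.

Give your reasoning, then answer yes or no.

Compute t_(k+1)/t_k: get (9*k**2 + 29*k + 26)/(9*k**2 + 11*k + 6).
Gosper form: A/B · C(k+1)/C(k) with A=1, B=1, C=k**2 + 11*k/9 + 2/3.
f must satisfy (1)·f(k+1) − (1)·f(k) = k**2 + 11*k/9 + 2/3.
Bound: deg f ≤ 3.
A polynomial solution: f(k) = k*(3*k**2 + k + 2)/9.
R(k) = B(k−1)·f(k)/C(k) = k*(3*k**2 + k + 2)/(9*k**2 + 11*k + 6); s_k = R·t_k = k*(3*k**2 + k + 2).
Check: Δs_k = 9*k**2 + 11*k + 6. ✓

Yes. s_k = k*(3*k**2 + k + 2).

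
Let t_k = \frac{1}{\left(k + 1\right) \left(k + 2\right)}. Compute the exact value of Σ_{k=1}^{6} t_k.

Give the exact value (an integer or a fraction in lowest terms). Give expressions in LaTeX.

Σ = 3/8

Compute t_(k+1)/t_k: get (k + 1)/(k + 3).
Gosper form: A/B · C(k+1)/C(k) with A=k + 1, B=k + 3, C=1.
Need (k + 1)·f(k+1) − (k + 2)·f(k) = 1.
d = 1 from the (1,1,0) case.
Match coefficients ⇒ f(k) = k.
So s_k = (B(k−1)f/C)·t_k = (k*(k + 2))·t_k = k/(k + 1).
Check: Δs_k = 1/(k**2 + 3*k + 2). ✓
Evaluate s at k=7 and k=1: 7/8 and 1/2; difference 3/8.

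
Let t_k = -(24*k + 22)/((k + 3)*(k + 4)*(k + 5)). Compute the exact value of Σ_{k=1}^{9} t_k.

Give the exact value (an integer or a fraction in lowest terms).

Compute t_(k+1)/t_k: get (k + 3)*(12*k + 23)/((k + 6)*(12*k + 11)).
Factor: A=k + 3; B=k + 6; C=k + 11/12.
Solve (k + 3)·f(k+1) − (k + 5)·f(k) = k + 11/12.
deg f ≤ 2 (via 1,1,1).
Coefficient equations give f(k) = k*(47*k + 41)/288.
So s_k = (B(k−1)f/C)·t_k = (k*(k + 5)*(47*k + 41)/(24*(12*k + 11)))·t_k = -k*(47*k + 41)/(12*(k + 3)*(k + 4)).
Verify: 2*(-12*k - 11)/(k**3 + 12*k**2 + 47*k + 60) matches t_k.
Telescoping: Σ = s_(10) − s_(1) = -365/156 − (-11/30) = -513/260.

Σ = -513/260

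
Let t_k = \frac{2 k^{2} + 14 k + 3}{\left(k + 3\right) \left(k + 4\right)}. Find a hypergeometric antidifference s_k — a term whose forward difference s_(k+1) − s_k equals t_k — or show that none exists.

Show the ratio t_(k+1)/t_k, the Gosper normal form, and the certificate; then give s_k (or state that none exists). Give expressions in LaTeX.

Compute t_(k+1)/t_k: get (k + 3)*(14*k + 2*(k + 1)**2 + 17)/((k + 5)*(2*k**2 + 14*k + 3)).
Gosper form: A/B · C(k+1)/C(k) with A=k + 3, B=k + 5, C=k**2 + 7*k + 3/2.
Solve (k + 3)·f(k+1) − (k + 4)·f(k) = k**2 + 7*k + 3/2.
d = 2 from the (1,1,2) case.
A polynomial solution: f(k) = k*(2*k - 1)/2.
R(k) = B(k−1)·f(k)/C(k) = k*(k + 4)*(2*k - 1)/(2*k**2 + 14*k + 3); s_k = R·t_k = k*(2*k - 1)/(k + 3).
Δs = (2*k**2 + 14*k + 3)/(k**2 + 7*k + 12), as required.

s_k = \frac{k \left(2 k - 1\right)}{k + 3}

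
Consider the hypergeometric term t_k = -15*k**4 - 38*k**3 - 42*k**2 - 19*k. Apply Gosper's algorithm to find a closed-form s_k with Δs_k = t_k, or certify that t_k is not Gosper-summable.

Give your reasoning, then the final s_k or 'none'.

The ratio is (15*k**3 + 83*k**2 + 163*k + 114)/(k*(15*k**2 + 23*k + 19)).
A = 1, B = 1, C = k**4 + 38*k**3/15 + 14*k**2/5 + 19*k/15.
Need (1)·f(k+1) − (1)·f(k) = k**4 + 38*k**3/15 + 14*k**2/5 + 19*k/15.
Bound: deg f ≤ 5.
Solving with deg f ≤ 5: f(k) = k*(k - 1)*(k + 1)*(3*k**2 + 2*k + 3)/15.
Then R = B(k−1)f/C = (k - 1)*(3*k**2 + 2*k + 3)/(15*k**2 + 23*k + 19), so s_k = R(k)·t_k = k*(-3*k**4 - 2*k**3 + 2*k + 3).
Check: Δs_k = k*(-15*k**3 - 38*k**2 - 42*k - 19). ✓

s_k = k*(-3*k**4 - 2*k**3 + 2*k + 3)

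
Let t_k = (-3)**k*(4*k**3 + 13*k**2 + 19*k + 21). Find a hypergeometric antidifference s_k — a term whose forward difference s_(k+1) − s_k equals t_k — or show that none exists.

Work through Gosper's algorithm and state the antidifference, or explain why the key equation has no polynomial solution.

The ratio is 3*(-4*k**3 - 25*k**2 - 57*k - 57)/(4*k**3 + 13*k**2 + 19*k + 21).
Gosper form: A/B · C(k+1)/C(k) with A=-3, B=1, C=k**3 + 13*k**2/4 + 19*k/4 + 21/4.
Need (-3)·f(k+1) − (1)·f(k) = k**3 + 13*k**2/4 + 19*k/4 + 21/4.
Degrees (0,0,3) ⇒ d ≤ 3.
A polynomial solution: f(k) = -(k**3 + k**2 + k + 3)/4.
R(k) = B(k−1)·f(k)/C(k) = -(k**3 + k**2 + k + 3)/(4*k**3 + 13*k**2 + 19*k + 21); s_k = R·t_k = (-3)**k*(-k**3 - k**2 - k - 3).
s_(k+1) − s_k = (-3)**k*(4*k**3 + 13*k**2 + 19*k + 21) = t_k.

s_k = (-3)**k*(-k**3 - k**2 - k - 3)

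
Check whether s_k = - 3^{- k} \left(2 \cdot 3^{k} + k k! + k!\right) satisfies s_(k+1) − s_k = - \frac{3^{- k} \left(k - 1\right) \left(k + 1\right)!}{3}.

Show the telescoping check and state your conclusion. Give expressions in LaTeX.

s_(k+1) = -(6*3**k + k**2*factorial(k) + 3*k*factorial(k) + 2*factorial(k))/(3*3**k)
s_(k+1) − s_k = -(k - 1)*factorial(k + 1)/(3*3**k)
(s_(k+1) − s_k) − t_k = 0

Valid: the claim telescopes to t_k.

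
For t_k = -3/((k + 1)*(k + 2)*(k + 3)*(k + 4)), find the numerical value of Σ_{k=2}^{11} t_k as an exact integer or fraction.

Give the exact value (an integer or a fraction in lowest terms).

r(k) = (k + 1)/(k + 5) after simplifying.
Normal form (A,B,C) = (k + 1, k + 5, 1).
Set up (k + 1)·f(k+1) − (k + 4)·f(k) − (1) = 0.
Degrees (1,1,0) ⇒ d ≤ 3.
Solving with deg f ≤ 3: f(k) = k*(k**2 + 6*k + 11)/18.
Get s_k = R·t_k = k*(-k**2 - 6*k - 11)/(6*(k + 1)*(k + 2)*(k + 3)) with R(k) = B(k−1)f(k)/C(k) = k*(k + 4)*(k**2 + 6*k + 11)/18.
s_(k+1) − s_k = -3/(k**4 + 10*k**3 + 35*k**2 + 50*k + 24) = t_k.
Sum = s_(12) − s_(2); s_(12) = -227/1365, s_(2) = -3/20 ⇒ -89/5460.

Σ = -89/5460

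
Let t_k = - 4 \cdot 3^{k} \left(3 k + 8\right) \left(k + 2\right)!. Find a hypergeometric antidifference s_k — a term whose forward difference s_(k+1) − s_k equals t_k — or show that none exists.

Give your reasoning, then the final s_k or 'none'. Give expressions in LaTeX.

The ratio is 3*(k + 3)*(3*k + 11)/(3*k + 8).
Normal form (A,B,C) = (3*k + 9, 1, k + 8/3).
Key eq: (3*k + 9)·f(k+1) = (1)·f(k) + (k + 8/3).
deg f ≤ 0 (via 1,0,1).
Solving with deg f ≤ 0: f(k) = 1/3.
So s_k = (B(k−1)f/C)·t_k = (1/(3*k + 8))·t_k = -4*3**k*factorial(k + 2).
Verify: -4*3**k*(3*k + 8)*factorial(k + 2) matches t_k.

s_k = - 4 \cdot 3^{k} \left(k + 2\right)!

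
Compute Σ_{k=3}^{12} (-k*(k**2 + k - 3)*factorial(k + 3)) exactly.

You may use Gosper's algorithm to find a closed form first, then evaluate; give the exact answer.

Σ = -2531657576447280

Step 1: r(k) = (k + 1)*(k + 4)*(k + (k + 1)**2 - 2)/(k*(k**2 + k - 3)).
Factor: A=k + 4; B=1; C=k**3 + k**2 - 3*k.
Need (k + 4)·f(k+1) − (1)·f(k) = k**3 + k**2 - 3*k.
Bound: deg f ≤ 2.
Solving with deg f ≤ 2: f(k) = (k - 2)**2.
Certificate R = B(k−1)f/C = (k - 2)**2/(k*(k**2 + k - 3)) gives s_k = -(k - 2)**2*factorial(k + 3).
Δs = -k*(k**2 + k - 3)*factorial(k + 3), as required.
Evaluate s at k=13 and k=3: -2531657576448000 and -720; difference -2531657576447280.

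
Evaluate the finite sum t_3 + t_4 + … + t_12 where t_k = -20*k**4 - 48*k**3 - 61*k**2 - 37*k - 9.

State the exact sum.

Compute t_(k+1)/t_k: get (20*k**4 + 128*k**3 + 325*k**2 + 383*k + 175)/(20*k**4 + 48*k**3 + 61*k**2 + 37*k + 9).
Gosper form: A/B · C(k+1)/C(k) with A=1, B=1, C=k**4 + 12*k**3/5 + 61*k**2/20 + 37*k/20 + 9/20.
f must satisfy (1)·f(k+1) − (1)·f(k) = k**4 + 12*k**3/5 + 61*k**2/20 + 37*k/20 + 9/20.
deg f ≤ 5 (via 0,0,4).
A polynomial solution: f(k) = k**3*(4*k**2 + 2*k + 3)/20.
Certificate R = B(k−1)f/C = k**3*(4*k**2 + 2*k + 3)/(20*k**4 + 48*k**3 + 61*k**2 + 37*k + 9) gives s_k = k**3*(-4*k**2 - 2*k - 3).
Δs = -20*k**4 - 48*k**3 - 61*k**2 - 37*k - 9, as required.
Sum = s_(13) − s_(3); s_(13) = -1548885, s_(3) = -1215 ⇒ -1547670.

Σ = -1547670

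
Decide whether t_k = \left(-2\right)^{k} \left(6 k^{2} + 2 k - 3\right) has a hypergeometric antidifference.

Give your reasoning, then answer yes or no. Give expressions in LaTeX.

Yes. s_k = \left(-2\right)^{k} \left(- 2 k^{2} + 2 k + 1\right).

The ratio is 2*(-2*k - 6*(k + 1)**2 + 1)/(6*k**2 + 2*k - 3).
Take A(k)=-2, B(k)=1, C(k)=k**2 + k/3 - 1/2.
f must satisfy (-2)·f(k+1) − (1)·f(k) = k**2 + k/3 - 1/2.
Bound: deg f ≤ 2.
A polynomial solution: f(k) = -(2*k**2 - 2*k - 1)/6.
Then R = B(k−1)f/C = -(2*k**2 - 2*k - 1)/(6*k**2 + 2*k - 3), so s_k = R(k)·t_k = (-2)**k*(-2*k**2 + 2*k + 1).
Verify: (-2)**k*(6*k**2 + 2*k - 3) matches t_k.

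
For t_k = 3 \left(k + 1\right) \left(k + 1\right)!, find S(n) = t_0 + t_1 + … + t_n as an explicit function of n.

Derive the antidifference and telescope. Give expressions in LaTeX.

Step 1: r(k) = (k + 2)**2/(k + 1).
Factor: A=k + 2; B=1; C=k + 1.
Need (k + 2)·f(k+1) − (1)·f(k) = k + 1.
Degrees (1,0,1) ⇒ d ≤ 0.
Match coefficients ⇒ f(k) = 1.
Then R = B(k−1)f/C = 1/(k + 1), so s_k = R(k)·t_k = 3*factorial(k + 1).
Check: Δs_k = 3*(k + 1)*factorial(k + 1). ✓
Evaluate: s_(n+1) = 3*factorial(n + 2); subtract s_(0) = 3 ⇒ S(n) = 3*factorial(n + 2) - 3.

S(n) = 3 \left(n + 2\right)! - 3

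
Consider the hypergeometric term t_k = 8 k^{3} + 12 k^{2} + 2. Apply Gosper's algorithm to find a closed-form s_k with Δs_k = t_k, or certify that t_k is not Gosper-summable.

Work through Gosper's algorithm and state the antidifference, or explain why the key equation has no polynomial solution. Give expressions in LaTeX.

s_k = 2 k \left(k^{3} - 2 k + 2\right)

r(k) = (4*(k + 1)**3 + 6*(k + 1)**2 + 1)/(4*k**3 + 6*k**2 + 1) after simplifying.
Gosper form: A/B · C(k+1)/C(k) with A=1, B=1, C=k**3 + 3*k**2/2 + 1/4.
Solve (1)·f(k+1) − (1)·f(k) = k**3 + 3*k**2/2 + 1/4.
Bound: deg f ≤ 4.
Solving with deg f ≤ 4: f(k) = k*(k**3 - 2*k + 2)/4.
R(k) = B(k−1)·f(k)/C(k) = k*(k**3 - 2*k + 2)/(4*k**3 + 6*k**2 + 1); s_k = R·t_k = 2*k*(k**3 - 2*k + 2).
Verify: 8*k**3 + 12*k**2 + 2 matches t_k.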